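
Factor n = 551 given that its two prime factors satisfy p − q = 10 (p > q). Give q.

19

Since p = q + 10, we have 551 = q(q + 10), so q² + 10q − 551 = 0.
Discriminant: 10² + 4·551 = 100 + 2204 = 2304; √2304 = 48.
q = (−10 + 48)/2 = 19, and p = q + 10 = 29.
Check: 19 · 29 = 551.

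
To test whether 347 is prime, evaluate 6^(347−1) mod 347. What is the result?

1

6^1 ≡ 6 (mod 347)
6^2 ≡ 6^2 = 36 ≡ 36 (mod 347)
6^4 ≡ 36^2 = 1296 ≡ 255 (mod 347)
6^8 ≡ 255^2 = 65025 ≡ 136 (mod 347)
6^16 ≡ 136^2 = 18496 ≡ 105 (mod 347)
6^32 ≡ 105^2 = 11025 ≡ 268 (mod 347)
6^64 ≡ 268^2 = 71824 ≡ 342 (mod 347)
6^128 ≡ 342^2 = 116964 ≡ 25 (mod 347)
6^256 ≡ 25^2 = 625 ≡ 278 (mod 347)
346 = 256 + 64 + 16 + 8 + 2 in binary powers of 2.
So 6^346 ≡ 278 · 342 · 105 · 136 · 36 ≡ 1 (mod 347).
Since the result is 1, base 6 gives no evidence that 347 is composite.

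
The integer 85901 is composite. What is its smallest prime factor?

17

85901 is odd.
Digit sum 23, not divisible by 3.
Ends in 1: not divisible by 5.
7: 85901 = 7·12271 + 4
11: 85901 = 11·7809 + 2
13: 85901 = 13·6607 + 10
17: 85901 = 17·5053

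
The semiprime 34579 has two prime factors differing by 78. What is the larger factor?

229

Since p = q + 78, we have 34579 = q(q + 78), so q² + 78q − 34579 = 0.
Discriminant: 78² + 4·34579 = 6084 + 138316 = 144400; √144400 = 380.
q = (−78 + 380)/2 = 151, and p = q + 78 = 229.
Check: 151 · 229 = 34579.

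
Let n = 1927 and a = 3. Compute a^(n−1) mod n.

237

3^1 ≡ 3 (mod 1927)
3^2 ≡ 3^2 = 9 ≡ 9 (mod 1927)
3^4 ≡ 9^2 = 81 ≡ 81 (mod 1927)
3^8 ≡ 81^2 = 6561 ≡ 780 (mod 1927)
3^16 ≡ 780^2 = 608400 ≡ 1395 (mod 1927)
3^32 ≡ 1395^2 = 1946025 ≡ 1682 (mod 1927)
3^64 ≡ 1682^2 = 2829124 ≡ 288 (mod 1927)
3^128 ≡ 288^2 = 82944 ≡ 83 (mod 1927)
3^256 ≡ 83^2 = 6889 ≡ 1108 (mod 1927)
3^512 ≡ 1108^2 = 1227664 ≡ 165 (mod 1927)
3^1024 ≡ 165^2 = 27225 ≡ 247 (mod 1927)
1926 = 1024 + 512 + 256 + 128 + 4 + 2 in binary powers of 2.
So 3^1926 ≡ 247 · 165 · 1108 · 83 · 81 · 9 ≡ 237 (mod 1927).
Since 237 ≠ 1, base 3 is a Fermat witness: 1927 is composite.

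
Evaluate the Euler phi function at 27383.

Factor: 27383 = 139 · 197.
φ(27383) = (139−1) · (197−1) = 138 · 196 = 27048.

27048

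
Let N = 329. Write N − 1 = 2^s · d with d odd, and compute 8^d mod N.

162

329 − 1 = 328 = 2^3 · 41, so d = 41.
8^1 ≡ 8 (mod 329)
8^2 ≡ 8^2 = 64 ≡ 64 (mod 329)
8^4 ≡ 64^2 = 4096 ≡ 148 (mod 329)
8^8 ≡ 148^2 = 21904 ≡ 190 (mod 329)
8^16 ≡ 190^2 = 36100 ≡ 239 (mod 329)
8^32 ≡ 239^2 = 57121 ≡ 204 (mod 329)
41 = 32 + 8 + 1 in binary powers of 2.
So 8^41 ≡ 204 · 190 · 8 ≡ 162 (mod 329).
Squaring chain: 162 → 253 → 183; never reaches −1, so base 8 is a Miller–Rabin witness that 329 is composite.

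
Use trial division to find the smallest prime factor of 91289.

11

91289 is odd.
Digit sum 29, not divisible by 3.
Ends in 9: not divisible by 5.
7: 91289 = 7·13041 + 2
11: 91289 = 11·8299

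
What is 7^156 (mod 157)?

7^1 ≡ 7 (mod 157)
7^2 ≡ 7^2 = 49 ≡ 49 (mod 157)
7^4 ≡ 49^2 = 2401 ≡ 46 (mod 157)
7^8 ≡ 46^2 = 2116 ≡ 75 (mod 157)
7^16 ≡ 75^2 = 5625 ≡ 130 (mod 157)
7^32 ≡ 130^2 = 16900 ≡ 101 (mod 157)
7^64 ≡ 101^2 = 10201 ≡ 153 (mod 157)
7^128 ≡ 153^2 = 23409 ≡ 16 (mod 157)
156 = 128 + 16 + 8 + 4 in binary powers of 2.
So 7^156 ≡ 16 · 130 · 75 · 46 ≡ 1 (mod 157).
Since the result is 1, base 7 gives no evidence that 157 is composite.

1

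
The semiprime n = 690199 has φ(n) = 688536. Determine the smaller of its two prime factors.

φ(n) = (p−1)(q−1) = n − (p+q) + 1, so p + q = 690199 − 688536 + 1 = 1664.
p and q are the roots of t² − 1664t + 690199 = 0.
Discriminant: 1664² − 4·690199 = 2768896 − 2760796 = 8100; √8100 = 90.
q = (1664 − 90)/2 = 787, p = (1664 + 90)/2 = 877.
Check: 787 · 877 = 690199.

787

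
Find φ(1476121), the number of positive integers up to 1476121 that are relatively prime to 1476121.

1432368

Factor: 1476121 = 59 · 127 · 197.
φ(1476121) = (59−1) · (127−1) · (197−1) = 58 · 126 · 196 = 1432368.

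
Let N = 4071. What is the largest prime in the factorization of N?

4071 = 3 · 1357
1357 = 23 · 59
59 is prime.
So 4071 = 3 · 23 · 59; the largest prime factor is 59.

59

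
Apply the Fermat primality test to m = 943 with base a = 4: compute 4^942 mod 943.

4^1 ≡ 4 (mod 943)
4^2 ≡ 4^2 = 16 ≡ 16 (mod 943)
4^4 ≡ 16^2 = 256 ≡ 256 (mod 943)
4^8 ≡ 256^2 = 65536 ≡ 469 (mod 943)
4^16 ≡ 469^2 = 219961 ≡ 242 (mod 943)
4^32 ≡ 242^2 = 58564 ≡ 98 (mod 943)
4^64 ≡ 98^2 = 9604 ≡ 174 (mod 943)
4^128 ≡ 174^2 = 30276 ≡ 100 (mod 943)
4^256 ≡ 100^2 = 10000 ≡ 570 (mod 943)
4^512 ≡ 570^2 = 324900 ≡ 508 (mod 943)
942 = 512 + 256 + 128 + 32 + 8 + 4 + 2 in binary powers of 2.
So 4^942 ≡ 508 · 570 · 100 · 98 · 469 · 256 · 16 ≡ 836 (mod 943).
Since 836 ≠ 1, base 4 is a Fermat witness: 943 is composite.

836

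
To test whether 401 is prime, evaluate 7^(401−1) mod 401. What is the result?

7^1 ≡ 7 (mod 401)
7^2 ≡ 7^2 = 49 ≡ 49 (mod 401)
7^4 ≡ 49^2 = 2401 ≡ 396 (mod 401)
7^8 ≡ 396^2 = 156816 ≡ 25 (mod 401)
7^16 ≡ 25^2 = 625 ≡ 224 (mod 401)
7^32 ≡ 224^2 = 50176 ≡ 51 (mod 401)
7^64 ≡ 51^2 = 2601 ≡ 195 (mod 401)
7^128 ≡ 195^2 = 38025 ≡ 331 (mod 401)
7^256 ≡ 331^2 = 109561 ≡ 88 (mod 401)
400 = 256 + 128 + 16 in binary powers of 2.
So 7^400 ≡ 88 · 331 · 224 ≡ 1 (mod 401).
Since the result is 1, base 7 gives no evidence that 401 is composite.

1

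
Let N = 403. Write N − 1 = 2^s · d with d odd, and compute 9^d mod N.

287

403 − 1 = 402 = 2^1 · 201, so d = 201.
9^1 ≡ 9 (mod 403)
9^2 ≡ 9^2 = 81 ≡ 81 (mod 403)
9^4 ≡ 81^2 = 6561 ≡ 113 (mod 403)
9^8 ≡ 113^2 = 12769 ≡ 276 (mod 403)
9^16 ≡ 276^2 = 76176 ≡ 9 (mod 403)
9^32 ≡ 9^2 = 81 ≡ 81 (mod 403)
9^64 ≡ 81^2 = 6561 ≡ 113 (mod 403)
9^128 ≡ 113^2 = 12769 ≡ 276 (mod 403)
201 = 128 + 64 + 8 + 1 in binary powers of 2.
So 9^201 ≡ 276 · 113 · 276 · 9 ≡ 287 (mod 403).
Squaring chain: 287; never reaches −1, so base 9 is a Miller–Rabin witness that 403 is composite.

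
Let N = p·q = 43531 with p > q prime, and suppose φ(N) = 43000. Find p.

431

φ(n) = (p−1)(q−1) = n − (p+q) + 1, so p + q = 43531 − 43000 + 1 = 532.
p and q are the roots of t² − 532t + 43531 = 0.
Discriminant: 532² − 4·43531 = 283024 − 174124 = 108900; √108900 = 330.
q = (532 − 330)/2 = 101, p = (532 + 330)/2 = 431.
Check: 101 · 431 = 43531.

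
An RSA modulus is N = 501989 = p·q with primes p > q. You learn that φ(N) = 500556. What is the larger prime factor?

φ(n) = (p−1)(q−1) = n − (p+q) + 1, so p + q = 501989 − 500556 + 1 = 1434.
p and q are the roots of t² − 1434t + 501989 = 0.
Discriminant: 1434² − 4·501989 = 2056356 − 2007956 = 48400; √48400 = 220.
q = (1434 − 220)/2 = 607, p = (1434 + 220)/2 = 827.
Check: 607 · 827 = 501989.

827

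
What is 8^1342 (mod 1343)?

8^1 ≡ 8 (mod 1343)
8^2 ≡ 8^2 = 64 ≡ 64 (mod 1343)
8^4 ≡ 64^2 = 4096 ≡ 67 (mod 1343)
8^8 ≡ 67^2 = 4489 ≡ 460 (mod 1343)
8^16 ≡ 460^2 = 211600 ≡ 749 (mod 1343)
8^32 ≡ 749^2 = 561001 ≡ 970 (mod 1343)
8^64 ≡ 970^2 = 940900 ≡ 800 (mod 1343)
8^128 ≡ 800^2 = 640000 ≡ 732 (mod 1343)
8^256 ≡ 732^2 = 535824 ≡ 1310 (mod 1343)
8^512 ≡ 1310^2 = 1716100 ≡ 1089 (mod 1343)
8^1024 ≡ 1089^2 = 1185921 ≡ 52 (mod 1343)
1342 = 1024 + 256 + 32 + 16 + 8 + 4 + 2 in binary powers of 2.
So 8^1342 ≡ 52 · 1310 · 970 · 749 · 460 · 67 · 64 ≡ 38 (mod 1343).
Since 38 ≠ 1, base 8 is a Fermat witness: 1343 is composite.

38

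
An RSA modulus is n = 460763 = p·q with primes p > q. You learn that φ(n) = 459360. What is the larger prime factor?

881

φ(n) = (p−1)(q−1) = n − (p+q) + 1, so p + q = 460763 − 459360 + 1 = 1404.
p and q are the roots of t² − 1404t + 460763 = 0.
Discriminant: 1404² − 4·460763 = 1971216 − 1843052 = 128164; √128164 = 358.
q = (1404 − 358)/2 = 523, p = (1404 + 358)/2 = 881.
Check: 523 · 881 = 460763.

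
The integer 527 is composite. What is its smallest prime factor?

17

527 is odd.
Digit sum 14, not divisible by 3.
Ends in 7: not divisible by 5.
7: 527 = 7·75 + 2
11: 527 = 11·47 + 10
13: 527 = 13·40 + 7
17: 527 = 17·31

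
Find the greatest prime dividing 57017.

67

57017 = 23 · 2479
2479 = 37 · 67
67 is prime.
So 57017 = 23 · 37 · 67; the largest prime factor is 67.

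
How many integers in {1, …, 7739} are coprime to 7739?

7560

Factor: 7739 = 71 · 109.
φ(7739) = (71−1) · (109−1) = 70 · 108 = 7560.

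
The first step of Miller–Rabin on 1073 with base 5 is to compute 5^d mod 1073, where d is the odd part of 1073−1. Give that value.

912

1073 − 1 = 1072 = 2^4 · 67, so d = 67.
5^1 ≡ 5 (mod 1073)
5^2 ≡ 5^2 = 25 ≡ 25 (mod 1073)
5^4 ≡ 25^2 = 625 ≡ 625 (mod 1073)
5^8 ≡ 625^2 = 390625 ≡ 53 (mod 1073)
5^16 ≡ 53^2 = 2809 ≡ 663 (mod 1073)
5^32 ≡ 663^2 = 439569 ≡ 712 (mod 1073)
5^64 ≡ 712^2 = 506944 ≡ 488 (mod 1073)
67 = 64 + 2 + 1 in binary powers of 2.
So 5^67 ≡ 488 · 25 · 5 ≡ 912 (mod 1073).
Squaring chain: 912 → 169 → 663 → 712; never reaches −1, so base 5 is a Miller–Rabin witness that 1073 is composite.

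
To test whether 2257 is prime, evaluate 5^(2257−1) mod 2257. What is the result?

1839

5^1 ≡ 5 (mod 2257)
5^2 ≡ 5^2 = 25 ≡ 25 (mod 2257)
5^4 ≡ 25^2 = 625 ≡ 625 (mod 2257)
5^8 ≡ 625^2 = 390625 ≡ 164 (mod 2257)
5^16 ≡ 164^2 = 26896 ≡ 2069 (mod 2257)
5^32 ≡ 2069^2 = 4280761 ≡ 1489 (mod 2257)
5^64 ≡ 1489^2 = 2217121 ≡ 747 (mod 2257)
5^128 ≡ 747^2 = 558009 ≡ 530 (mod 2257)
5^256 ≡ 530^2 = 280900 ≡ 1032 (mod 2257)
5^512 ≡ 1032^2 = 1065024 ≡ 1977 (mod 2257)
5^1024 ≡ 1977^2 = 3908529 ≡ 1662 (mod 2257)
5^2048 ≡ 1662^2 = 2762244 ≡ 1933 (mod 2257)
2256 = 2048 + 128 + 64 + 16 in binary powers of 2.
So 5^2256 ≡ 1933 · 530 · 747 · 2069 ≡ 1839 (mod 2257).
Since 1839 ≠ 1, base 5 is a Fermat witness: 2257 is composite.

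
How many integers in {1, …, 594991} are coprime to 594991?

571200

Factor: 594991 = 43 · 101 · 137.
φ(594991) = (43−1) · (101−1) · (137−1) = 42 · 100 · 136 = 571200.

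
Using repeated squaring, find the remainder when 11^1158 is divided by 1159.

11^1 ≡ 11 (mod 1159)
11^2 ≡ 11^2 = 121 ≡ 121 (mod 1159)
11^4 ≡ 121^2 = 14641 ≡ 733 (mod 1159)
11^8 ≡ 733^2 = 537289 ≡ 672 (mod 1159)
11^16 ≡ 672^2 = 451584 ≡ 733 (mod 1159)
11^32 ≡ 733^2 = 537289 ≡ 672 (mod 1159)
11^64 ≡ 672^2 = 451584 ≡ 733 (mod 1159)
11^128 ≡ 733^2 = 537289 ≡ 672 (mod 1159)
11^256 ≡ 672^2 = 451584 ≡ 733 (mod 1159)
11^512 ≡ 733^2 = 537289 ≡ 672 (mod 1159)
11^1024 ≡ 672^2 = 451584 ≡ 733 (mod 1159)
1158 = 1024 + 128 + 4 + 2 in binary powers of 2.
So 11^1158 ≡ 733 · 672 · 733 · 121 ≡ 609 (mod 1159).
Since 609 ≠ 1, base 11 is a Fermat witness: 1159 is composite.

609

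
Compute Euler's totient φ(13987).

13720

Factor: 13987 = 71 · 197.
φ(13987) = (71−1) · (197−1) = 70 · 196 = 13720.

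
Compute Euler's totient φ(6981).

4272

Factor: 6981 = 3 · 13 · 179.
φ(6981) = (3−1) · (13−1) · (179−1) = 2 · 12 · 178 = 4272.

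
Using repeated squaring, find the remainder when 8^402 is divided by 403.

8^1 ≡ 8 (mod 403)
8^2 ≡ 8^2 = 64 ≡ 64 (mod 403)
8^4 ≡ 64^2 = 4096 ≡ 66 (mod 403)
8^8 ≡ 66^2 = 4356 ≡ 326 (mod 403)
8^16 ≡ 326^2 = 106276 ≡ 287 (mod 403)
8^32 ≡ 287^2 = 82369 ≡ 157 (mod 403)
8^64 ≡ 157^2 = 24649 ≡ 66 (mod 403)
8^128 ≡ 66^2 = 4356 ≡ 326 (mod 403)
8^256 ≡ 326^2 = 106276 ≡ 287 (mod 403)
402 = 256 + 128 + 16 + 2 in binary powers of 2.
So 8^402 ≡ 287 · 326 · 287 · 64 ≡ 64 (mod 403).
Since 64 ≠ 1, base 8 is a Fermat witness: 403 is composite.

64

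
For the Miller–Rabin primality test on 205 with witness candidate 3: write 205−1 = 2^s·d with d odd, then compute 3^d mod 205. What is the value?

205 − 1 = 204 = 2^2 · 51, so d = 51.
3^1 ≡ 3 (mod 205)
3^2 ≡ 3^2 = 9 ≡ 9 (mod 205)
3^4 ≡ 9^2 = 81 ≡ 81 (mod 205)
3^8 ≡ 81^2 = 6561 ≡ 1 (mod 205)
3^16 ≡ 1^2 = 1 ≡ 1 (mod 205)
3^32 ≡ 1^2 = 1 ≡ 1 (mod 205)
51 = 32 + 16 + 2 + 1 in binary powers of 2.
So 3^51 ≡ 1 · 1 · 9 · 3 ≡ 27 (mod 205).
Squaring chain: 27 → 114; never reaches −1, so base 3 is a Miller–Rabin witness that 205 is composite.

27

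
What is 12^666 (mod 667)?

492

12^1 ≡ 12 (mod 667)
12^2 ≡ 12^2 = 144 ≡ 144 (mod 667)
12^4 ≡ 144^2 = 20736 ≡ 59 (mod 667)
12^8 ≡ 59^2 = 3481 ≡ 146 (mod 667)
12^16 ≡ 146^2 = 21316 ≡ 639 (mod 667)
12^32 ≡ 639^2 = 408321 ≡ 117 (mod 667)
12^64 ≡ 117^2 = 13689 ≡ 349 (mod 667)
12^128 ≡ 349^2 = 121801 ≡ 407 (mod 667)
12^256 ≡ 407^2 = 165649 ≡ 233 (mod 667)
12^512 ≡ 233^2 = 54289 ≡ 262 (mod 667)
666 = 512 + 128 + 16 + 8 + 2 in binary powers of 2.
So 12^666 ≡ 262 · 407 · 639 · 146 · 144 ≡ 492 (mod 667).
Since 492 ≠ 1, base 12 is a Fermat witness: 667 is composite.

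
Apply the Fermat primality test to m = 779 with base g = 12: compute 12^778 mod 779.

12^1 ≡ 12 (mod 779)
12^2 ≡ 12^2 = 144 ≡ 144 (mod 779)
12^4 ≡ 144^2 = 20736 ≡ 482 (mod 779)
12^8 ≡ 482^2 = 232324 ≡ 182 (mod 779)
12^16 ≡ 182^2 = 33124 ≡ 406 (mod 779)
12^32 ≡ 406^2 = 164836 ≡ 467 (mod 779)
12^64 ≡ 467^2 = 218089 ≡ 748 (mod 779)
12^128 ≡ 748^2 = 559504 ≡ 182 (mod 779)
12^256 ≡ 182^2 = 33124 ≡ 406 (mod 779)
12^512 ≡ 406^2 = 164836 ≡ 467 (mod 779)
778 = 512 + 256 + 8 + 2 in binary powers of 2.
So 12^778 ≡ 467 · 406 · 182 · 144 ≡ 121 (mod 779).
Since 121 ≠ 1, base 12 is a Fermat witness: 779 is composite.

121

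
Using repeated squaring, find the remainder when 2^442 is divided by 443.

2^1 ≡ 2 (mod 443)
2^2 ≡ 2^2 = 4 ≡ 4 (mod 443)
2^4 ≡ 4^2 = 16 ≡ 16 (mod 443)
2^8 ≡ 16^2 = 256 ≡ 256 (mod 443)
2^16 ≡ 256^2 = 65536 ≡ 415 (mod 443)
2^32 ≡ 415^2 = 172225 ≡ 341 (mod 443)
2^64 ≡ 341^2 = 116281 ≡ 215 (mod 443)
2^128 ≡ 215^2 = 46225 ≡ 153 (mod 443)
2^256 ≡ 153^2 = 23409 ≡ 373 (mod 443)
442 = 256 + 128 + 32 + 16 + 8 + 2 in binary powers of 2.
So 2^442 ≡ 373 · 153 · 341 · 415 · 256 · 4 ≡ 1 (mod 443).
Since the result is 1, base 2 gives no evidence that 443 is composite.

1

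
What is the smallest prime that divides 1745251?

47

1745251 is odd.
Digit sum 25, not divisible by 3.
Ends in 1: not divisible by 5.
7: 1745251 = 7·249321 + 4
11: 1745251 = 11·158659 + 2
13: 1745251 = 13·134250 + 1
17: 1745251 = 17·102661 + 14
19: 1745251 = 19·91855 + 6
23: 1745251 = 23·75880 + 11
29: 1745251 = 29·60181 + 2
31: 1745251 = 31·56298 + 13
37: 1745251 = 37·47168 + 35
41: 1745251 = 41·42567 + 4
43: 1745251 = 43·40587 + 10
47: 1745251 = 47·37133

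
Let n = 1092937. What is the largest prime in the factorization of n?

61

1092937 = 19 · 57523
57523 = 23 · 2501
2501 = 41 · 61
61 is prime.
So 1092937 = 19 · 23 · 41 · 61; the largest prime factor is 61.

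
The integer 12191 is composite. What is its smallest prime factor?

73

12191 is odd.
Digit sum 14, not divisible by 3.
Ends in 1: not divisible by 5.
7: 12191 = 7·1741 + 4
11: 12191 = 11·1108 + 3
13: 12191 = 13·937 + 10
17: 12191 = 17·717 + 2
19: 12191 = 19·641 + 12
23: 12191 = 23·530 + 1
29: 12191 = 29·420 + 11
31: 12191 = 31·393 + 8
37: 12191 = 37·329 + 18
41: 12191 = 41·297 + 14
43: 12191 = 43·283 + 22
47: 12191 = 47·259 + 18
53: 12191 = 53·230 + 1
59: 12191 = 59·206 + 37
61: 12191 = 61·199 + 52
67: 12191 = 67·181 + 64
71: 12191 = 71·171 + 50
73: 12191 = 73·167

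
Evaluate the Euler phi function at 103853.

Factor: 103853 = 17 · 41 · 149.
φ(103853) = (17−1) · (41−1) · (149−1) = 16 · 40 · 148 = 94720.

94720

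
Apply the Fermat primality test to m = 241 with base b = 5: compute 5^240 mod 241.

1

5^1 ≡ 5 (mod 241)
5^2 ≡ 5^2 = 25 ≡ 25 (mod 241)
5^4 ≡ 25^2 = 625 ≡ 143 (mod 241)
5^8 ≡ 143^2 = 20449 ≡ 205 (mod 241)
5^16 ≡ 205^2 = 42025 ≡ 91 (mod 241)
5^32 ≡ 91^2 = 8281 ≡ 87 (mod 241)
5^64 ≡ 87^2 = 7569 ≡ 98 (mod 241)
5^128 ≡ 98^2 = 9604 ≡ 205 (mod 241)
240 = 128 + 64 + 32 + 16 in binary powers of 2.
So 5^240 ≡ 205 · 98 · 87 · 91 ≡ 1 (mod 241).
Since the result is 1, base 5 gives no evidence that 241 is composite.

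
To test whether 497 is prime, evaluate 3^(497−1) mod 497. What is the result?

3^1 ≡ 3 (mod 497)
3^2 ≡ 3^2 = 9 ≡ 9 (mod 497)
3^4 ≡ 9^2 = 81 ≡ 81 (mod 497)
3^8 ≡ 81^2 = 6561 ≡ 100 (mod 497)
3^16 ≡ 100^2 = 10000 ≡ 60 (mod 497)
3^32 ≡ 60^2 = 3600 ≡ 121 (mod 497)
3^64 ≡ 121^2 = 14641 ≡ 228 (mod 497)
3^128 ≡ 228^2 = 51984 ≡ 296 (mod 497)
3^256 ≡ 296^2 = 87616 ≡ 144 (mod 497)
496 = 256 + 128 + 64 + 32 + 16 in binary powers of 2.
So 3^496 ≡ 144 · 296 · 228 · 121 · 60 ≡ 445 (mod 497).
Since 445 ≠ 1, base 3 is a Fermat witness: 497 is composite.

445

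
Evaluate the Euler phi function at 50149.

Factor: 50149 = 11 · 47 · 97.
φ(50149) = (11−1) · (47−1) · (97−1) = 10 · 46 · 96 = 44160.

44160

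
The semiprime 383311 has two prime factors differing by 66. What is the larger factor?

653

Since p = q + 66, we have 383311 = q(q + 66), so q² + 66q − 383311 = 0.
Discriminant: 66² + 4·383311 = 4356 + 1533244 = 1537600; √1537600 = 1240.
q = (−66 + 1240)/2 = 587, and p = q + 66 = 653.
Check: 587 · 653 = 383311.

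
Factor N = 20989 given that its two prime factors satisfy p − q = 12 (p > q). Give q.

139

Since p = q + 12, we have 20989 = q(q + 12), so q² + 12q − 20989 = 0.
Discriminant: 12² + 4·20989 = 144 + 83956 = 84100; √84100 = 290.
q = (−12 + 290)/2 = 139, and p = q + 12 = 151.
Check: 139 · 151 = 20989.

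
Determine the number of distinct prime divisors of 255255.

255255 = 3 · 85085
85085 = 5 · 17017
17017 = 7 · 2431
2431 = 11 · 221
221 = 13 · 17
255255 = 3 · 5 · 7 · 11 · 13 · 17, which has 6 distinct prime factors.

6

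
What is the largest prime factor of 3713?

3713 = 47 · 79
79 is prime.
So 3713 = 47 · 79; the largest prime factor is 79.

79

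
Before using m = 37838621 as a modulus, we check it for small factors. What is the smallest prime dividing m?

37838621 is odd.
Digit sum 38, not divisible by 3.
Ends in 1: not divisible by 5.
7: 37838621 = 7·5405517 + 2
11: 37838621 = 11·3439874 + 7
13: 37838621 = 13·2910663 + 2
17: 37838621 = 17·2225801 + 4
19: 37838621 = 19·1991506 + 7
23: 37838621 = 23·1645157 + 10
29: 37838621 = 29·1304780 + 1
31: 37838621 = 31·1220600 + 21
37: 37838621 = 37·1022665 + 16
41: 37838621 = 41·922893 + 8
43: 37838621 = 43·879967 + 40
47: 37838621 = 47·805077 + 2
53: 37838621 = 53·713936 + 13
59: 37838621 = 59·641332 + 33
61: 37838621 = 61·620305 + 16
67: 37838621 = 67·564755 + 36
71: 37838621 = 71·532938 + 23
73: 37838621 = 73·518337 + 20
79: 37838621 = 79·478969 + 70
83: 37838621 = 83·455887

83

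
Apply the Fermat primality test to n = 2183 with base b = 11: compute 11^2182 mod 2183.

470

11^1 ≡ 11 (mod 2183)
11^2 ≡ 11^2 = 121 ≡ 121 (mod 2183)
11^4 ≡ 121^2 = 14641 ≡ 1543 (mod 2183)
11^8 ≡ 1543^2 = 2380849 ≡ 1379 (mod 2183)
11^16 ≡ 1379^2 = 1901641 ≡ 248 (mod 2183)
11^32 ≡ 248^2 = 61504 ≡ 380 (mod 2183)
11^64 ≡ 380^2 = 144400 ≡ 322 (mod 2183)
11^128 ≡ 322^2 = 103684 ≡ 1083 (mod 2183)
11^256 ≡ 1083^2 = 1172889 ≡ 618 (mod 2183)
11^512 ≡ 618^2 = 381924 ≡ 2082 (mod 2183)
11^1024 ≡ 2082^2 = 4334724 ≡ 1469 (mod 2183)
11^2048 ≡ 1469^2 = 2157961 ≡ 1157 (mod 2183)
2182 = 2048 + 128 + 4 + 2 in binary powers of 2.
So 11^2182 ≡ 1157 · 1083 · 1543 · 121 ≡ 470 (mod 2183).
Since 470 ≠ 1, base 11 is a Fermat witness: 2183 is composite.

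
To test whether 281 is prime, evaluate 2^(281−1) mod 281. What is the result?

2^1 ≡ 2 (mod 281)
2^2 ≡ 2^2 = 4 ≡ 4 (mod 281)
2^4 ≡ 4^2 = 16 ≡ 16 (mod 281)
2^8 ≡ 16^2 = 256 ≡ 256 (mod 281)
2^16 ≡ 256^2 = 65536 ≡ 63 (mod 281)
2^32 ≡ 63^2 = 3969 ≡ 35 (mod 281)
2^64 ≡ 35^2 = 1225 ≡ 101 (mod 281)
2^128 ≡ 101^2 = 10201 ≡ 85 (mod 281)
2^256 ≡ 85^2 = 7225 ≡ 200 (mod 281)
280 = 256 + 16 + 8 in binary powers of 2.
So 2^280 ≡ 200 · 63 · 256 ≡ 1 (mod 281).
Since the result is 1, base 2 gives no evidence that 281 is composite.

1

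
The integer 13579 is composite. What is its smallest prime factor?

37

13579 is odd.
Digit sum 25, not divisible by 3.
Ends in 9: not divisible by 5.
7: 13579 = 7·1939 + 6
11: 13579 = 11·1234 + 5
13: 13579 = 13·1044 + 7
17: 13579 = 17·798 + 13
19: 13579 = 19·714 + 13
23: 13579 = 23·590 + 9
29: 13579 = 29·468 + 7
31: 13579 = 31·438 + 1
37: 13579 = 37·367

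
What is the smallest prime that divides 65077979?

97

65077979 is odd.
Digit sum 50, not divisible by 3.
Ends in 9: not divisible by 5.
7: 65077979 = 7·9296854 + 1
11: 65077979 = 11·5916179 + 10
13: 65077979 = 13·5005998 + 5
17: 65077979 = 17·3828116 + 7
19: 65077979 = 19·3425156 + 15
23: 65077979 = 23·2829477 + 8
29: 65077979 = 29·2244068 + 7
31: 65077979 = 31·2099289 + 20
37: 65077979 = 37·1758864 + 11
41: 65077979 = 41·1587267 + 32
43: 65077979 = 43·1513441 + 16
47: 65077979 = 47·1384637 + 40
53: 65077979 = 53·1227886 + 21
59: 65077979 = 59·1103016 + 35
61: 65077979 = 61·1066852 + 7
67: 65077979 = 67·971313 + 8
71: 65077979 = 71·916591 + 18
73: 65077979 = 73·891479 + 12
79: 65077979 = 79·823771 + 70
83: 65077979 = 83·784072 + 3
89: 65077979 = 89·731213 + 22
97: 65077979 = 97·670907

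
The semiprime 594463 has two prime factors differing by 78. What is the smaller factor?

Since p = q + 78, we have 594463 = q(q + 78), so q² + 78q − 594463 = 0.
Discriminant: 78² + 4·594463 = 6084 + 2377852 = 2383936; √2383936 = 1544.
q = (−78 + 1544)/2 = 733, and p = q + 78 = 811.
Check: 733 · 811 = 594463.

733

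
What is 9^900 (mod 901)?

9^1 ≡ 9 (mod 901)
9^2 ≡ 9^2 = 81 ≡ 81 (mod 901)
9^4 ≡ 81^2 = 6561 ≡ 254 (mod 901)
9^8 ≡ 254^2 = 64516 ≡ 545 (mod 901)
9^16 ≡ 545^2 = 297025 ≡ 596 (mod 901)
9^32 ≡ 596^2 = 355216 ≡ 222 (mod 901)
9^64 ≡ 222^2 = 49284 ≡ 630 (mod 901)
9^128 ≡ 630^2 = 396900 ≡ 460 (mod 901)
9^256 ≡ 460^2 = 211600 ≡ 766 (mod 901)
9^512 ≡ 766^2 = 586756 ≡ 205 (mod 901)
900 = 512 + 256 + 128 + 4 in binary powers of 2.
So 9^900 ≡ 205 · 766 · 460 · 254 ≡ 543 (mod 901).
Since 543 ≠ 1, base 9 is a Fermat witness: 901 is composite.

543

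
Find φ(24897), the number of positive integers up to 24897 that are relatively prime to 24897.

16128

Factor: 24897 = 3 · 43 · 193.
φ(24897) = (3−1) · (43−1) · (193−1) = 2 · 42 · 192 = 16128.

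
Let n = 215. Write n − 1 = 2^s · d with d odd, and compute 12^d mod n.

215 − 1 = 214 = 2^1 · 107, so d = 107.
12^1 ≡ 12 (mod 215)
12^2 ≡ 12^2 = 144 ≡ 144 (mod 215)
12^4 ≡ 144^2 = 20736 ≡ 96 (mod 215)
12^8 ≡ 96^2 = 9216 ≡ 186 (mod 215)
12^16 ≡ 186^2 = 34596 ≡ 196 (mod 215)
12^32 ≡ 196^2 = 38416 ≡ 146 (mod 215)
12^64 ≡ 146^2 = 21316 ≡ 31 (mod 215)
107 = 64 + 32 + 8 + 2 + 1 in binary powers of 2.
So 12^107 ≡ 31 · 146 · 186 · 144 · 12 ≡ 28 (mod 215).
Squaring chain: 28; never reaches −1, so base 12 is a Miller–Rabin witness that 215 is composite.

28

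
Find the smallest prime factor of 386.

386 is even: 2 divides it.

2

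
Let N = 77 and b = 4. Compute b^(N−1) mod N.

4

4^1 ≡ 4 (mod 77)
4^2 ≡ 4^2 = 16 ≡ 16 (mod 77)
4^4 ≡ 16^2 = 256 ≡ 25 (mod 77)
4^8 ≡ 25^2 = 625 ≡ 9 (mod 77)
4^16 ≡ 9^2 = 81 ≡ 4 (mod 77)
4^32 ≡ 4^2 = 16 ≡ 16 (mod 77)
4^64 ≡ 16^2 = 256 ≡ 25 (mod 77)
76 = 64 + 8 + 4 in binary powers of 2.
So 4^76 ≡ 25 · 9 · 25 ≡ 4 (mod 77).
Since 4 ≠ 1, base 4 is a Fermat witness: 77 is composite.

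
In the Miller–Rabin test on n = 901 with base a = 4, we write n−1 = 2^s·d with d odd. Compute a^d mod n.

327

901 − 1 = 900 = 2^2 · 225, so d = 225.
4^1 ≡ 4 (mod 901)
4^2 ≡ 4^2 = 16 ≡ 16 (mod 901)
4^4 ≡ 16^2 = 256 ≡ 256 (mod 901)
4^8 ≡ 256^2 = 65536 ≡ 664 (mod 901)
4^16 ≡ 664^2 = 440896 ≡ 307 (mod 901)
4^32 ≡ 307^2 = 94249 ≡ 545 (mod 901)
4^64 ≡ 545^2 = 297025 ≡ 596 (mod 901)
4^128 ≡ 596^2 = 355216 ≡ 222 (mod 901)
225 = 128 + 64 + 32 + 1 in binary powers of 2.
So 4^225 ≡ 222 · 596 · 545 · 4 ≡ 327 (mod 901).
Squaring chain: 327 → 611; never reaches −1, so base 4 is a Miller–Rabin witness that 901 is composite.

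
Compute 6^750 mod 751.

6^1 ≡ 6 (mod 751)
6^2 ≡ 6^2 = 36 ≡ 36 (mod 751)
6^4 ≡ 36^2 = 1296 ≡ 545 (mod 751)
6^8 ≡ 545^2 = 297025 ≡ 380 (mod 751)
6^16 ≡ 380^2 = 144400 ≡ 208 (mod 751)
6^32 ≡ 208^2 = 43264 ≡ 457 (mod 751)
6^64 ≡ 457^2 = 208849 ≡ 71 (mod 751)
6^128 ≡ 71^2 = 5041 ≡ 535 (mod 751)
6^256 ≡ 535^2 = 286225 ≡ 94 (mod 751)
6^512 ≡ 94^2 = 8836 ≡ 575 (mod 751)
750 = 512 + 128 + 64 + 32 + 8 + 4 + 2 in binary powers of 2.
So 6^750 ≡ 575 · 535 · 71 · 457 · 380 · 545 · 36 ≡ 1 (mod 751).
Since the result is 1, base 6 gives no evidence that 751 is composite.

1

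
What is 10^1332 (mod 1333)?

10^1 ≡ 10 (mod 1333)
10^2 ≡ 10^2 = 100 ≡ 100 (mod 1333)
10^4 ≡ 100^2 = 10000 ≡ 669 (mod 1333)
10^8 ≡ 669^2 = 447561 ≡ 1006 (mod 1333)
10^16 ≡ 1006^2 = 1012036 ≡ 289 (mod 1333)
10^32 ≡ 289^2 = 83521 ≡ 875 (mod 1333)
10^64 ≡ 875^2 = 765625 ≡ 483 (mod 1333)
10^128 ≡ 483^2 = 233289 ≡ 14 (mod 1333)
10^256 ≡ 14^2 = 196 ≡ 196 (mod 1333)
10^512 ≡ 196^2 = 38416 ≡ 1092 (mod 1333)
10^1024 ≡ 1092^2 = 1192464 ≡ 762 (mod 1333)
1332 = 1024 + 256 + 32 + 16 + 4 in binary powers of 2.
So 10^1332 ≡ 762 · 196 · 875 · 289 · 669 ≡ 686 (mod 1333).
Since 686 ≠ 1, base 10 is a Fermat witness: 1333 is composite.

686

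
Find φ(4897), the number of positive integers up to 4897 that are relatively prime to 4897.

Factor: 4897 = 59 · 83.
φ(4897) = (59−1) · (83−1) = 58 · 82 = 4756.

4756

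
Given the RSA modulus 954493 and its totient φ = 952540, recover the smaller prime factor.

φ(n) = (p−1)(q−1) = n − (p+q) + 1, so p + q = 954493 − 952540 + 1 = 1954.
p and q are the roots of t² − 1954t + 954493 = 0.
Discriminant: 1954² − 4·954493 = 3818116 − 3817972 = 144; √144 = 12.
q = (1954 − 12)/2 = 971, p = (1954 + 12)/2 = 983.
Check: 971 · 983 = 954493.

971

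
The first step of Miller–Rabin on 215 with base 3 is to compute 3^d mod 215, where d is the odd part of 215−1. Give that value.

215 − 1 = 214 = 2^1 · 107, so d = 107.
3^1 ≡ 3 (mod 215)
3^2 ≡ 3^2 = 9 ≡ 9 (mod 215)
3^4 ≡ 9^2 = 81 ≡ 81 (mod 215)
3^8 ≡ 81^2 = 6561 ≡ 111 (mod 215)
3^16 ≡ 111^2 = 12321 ≡ 66 (mod 215)
3^32 ≡ 66^2 = 4356 ≡ 56 (mod 215)
3^64 ≡ 56^2 = 3136 ≡ 126 (mod 215)
107 = 64 + 32 + 8 + 2 + 1 in binary powers of 2.
So 3^107 ≡ 126 · 56 · 111 · 9 · 3 ≡ 77 (mod 215).
Squaring chain: 77; never reaches −1, so base 3 is a Miller–Rabin witness that 215 is composite.

77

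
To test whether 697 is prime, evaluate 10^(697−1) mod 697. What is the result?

543

10^1 ≡ 10 (mod 697)
10^2 ≡ 10^2 = 100 ≡ 100 (mod 697)
10^4 ≡ 100^2 = 10000 ≡ 242 (mod 697)
10^8 ≡ 242^2 = 58564 ≡ 16 (mod 697)
10^16 ≡ 16^2 = 256 ≡ 256 (mod 697)
10^32 ≡ 256^2 = 65536 ≡ 18 (mod 697)
10^64 ≡ 18^2 = 324 ≡ 324 (mod 697)
10^128 ≡ 324^2 = 104976 ≡ 426 (mod 697)
10^256 ≡ 426^2 = 181476 ≡ 256 (mod 697)
10^512 ≡ 256^2 = 65536 ≡ 18 (mod 697)
696 = 512 + 128 + 32 + 16 + 8 in binary powers of 2.
So 10^696 ≡ 18 · 426 · 18 · 256 · 16 ≡ 543 (mod 697).
Since 543 ≠ 1, base 10 is a Fermat witness: 697 is composite.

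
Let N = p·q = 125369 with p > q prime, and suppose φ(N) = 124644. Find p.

φ(n) = (p−1)(q−1) = n − (p+q) + 1, so p + q = 125369 − 124644 + 1 = 726.
p and q are the roots of t² − 726t + 125369 = 0.
Discriminant: 726² − 4·125369 = 527076 − 501476 = 25600; √25600 = 160.
q = (726 − 160)/2 = 283, p = (726 + 160)/2 = 443.
Check: 283 · 443 = 125369.

443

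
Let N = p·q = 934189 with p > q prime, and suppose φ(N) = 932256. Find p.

φ(n) = (p−1)(q−1) = n − (p+q) + 1, so p + q = 934189 − 932256 + 1 = 1934.
p and q are the roots of t² − 1934t + 934189 = 0.
Discriminant: 1934² − 4·934189 = 3740356 − 3736756 = 3600; √3600 = 60.
q = (1934 − 60)/2 = 937, p = (1934 + 60)/2 = 997.
Check: 937 · 997 = 934189.

997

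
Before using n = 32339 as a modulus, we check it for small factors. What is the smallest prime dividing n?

73

32339 is odd.
Digit sum 20, not divisible by 3.
Ends in 9: not divisible by 5.
7: 32339 = 7·4619 + 6
11: 32339 = 11·2939 + 10
13: 32339 = 13·2487 + 8
17: 32339 = 17·1902 + 5
19: 32339 = 19·1702 + 1
23: 32339 = 23·1406 + 1
29: 32339 = 29·1115 + 4
31: 32339 = 31·1043 + 6
37: 32339 = 37·874 + 1
41: 32339 = 41·788 + 31
43: 32339 = 43·752 + 3
47: 32339 = 47·688 + 3
53: 32339 = 53·610 + 9
59: 32339 = 59·548 + 7
61: 32339 = 61·530 + 9
67: 32339 = 67·482 + 45
71: 32339 = 71·455 + 34
73: 32339 = 73·443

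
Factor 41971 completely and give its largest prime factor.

41971 = 19 · 2209
2209 = 47 · 47
47 = 47 · 1
So 41971 = 19 · 47^2; the largest prime factor is 47.

47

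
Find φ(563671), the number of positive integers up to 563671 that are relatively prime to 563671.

Factor: 563671 = 47 · 67 · 179.
φ(563671) = (47−1) · (67−1) · (179−1) = 46 · 66 · 178 = 540408.

540408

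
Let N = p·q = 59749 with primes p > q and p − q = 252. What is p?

Since p = q + 252, we have 59749 = q(q + 252), so q² + 252q − 59749 = 0.
Discriminant: 252² + 4·59749 = 63504 + 238996 = 302500; √302500 = 550.
q = (−252 + 550)/2 = 149, and p = q + 252 = 401.
Check: 149 · 401 = 59749.

401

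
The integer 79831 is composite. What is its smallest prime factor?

97

79831 is odd.
Digit sum 28, not divisible by 3.
Ends in 1: not divisible by 5.
7: 79831 = 7·11404 + 3
11: 79831 = 11·7257 + 4
13: 79831 = 13·6140 + 11
17: 79831 = 17·4695 + 16
19: 79831 = 19·4201 + 12
23: 79831 = 23·3470 + 21
29: 79831 = 29·2752 + 23
31: 79831 = 31·2575 + 6
37: 79831 = 37·2157 + 22
41: 79831 = 41·1947 + 4
43: 79831 = 43·1856 + 23
47: 79831 = 47·1698 + 25
53: 79831 = 53·1506 + 13
59: 79831 = 59·1353 + 4
61: 79831 = 61·1308 + 43
67: 79831 = 67·1191 + 34
71: 79831 = 71·1124 + 27
73: 79831 = 73·1093 + 42
79: 79831 = 79·1010 + 41
83: 79831 = 83·961 + 68
89: 79831 = 89·896 + 87
97: 79831 = 97·823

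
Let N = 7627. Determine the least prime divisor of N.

29

7627 is odd.
Digit sum 22, not divisible by 3.
Ends in 7: not divisible by 5.
7: 7627 = 7·1089 + 4
11: 7627 = 11·693 + 4
13: 7627 = 13·586 + 9
17: 7627 = 17·448 + 11
19: 7627 = 19·401 + 8
23: 7627 = 23·331 + 14
29: 7627 = 29·263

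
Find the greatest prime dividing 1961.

1961 = 37 · 53
53 is prime.
So 1961 = 37 · 53; the largest prime factor is 53.

53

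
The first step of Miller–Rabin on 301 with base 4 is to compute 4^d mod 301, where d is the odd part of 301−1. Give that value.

301 − 1 = 300 = 2^2 · 75, so d = 75.
4^1 ≡ 4 (mod 301)
4^2 ≡ 4^2 = 16 ≡ 16 (mod 301)
4^4 ≡ 16^2 = 256 ≡ 256 (mod 301)
4^8 ≡ 256^2 = 65536 ≡ 219 (mod 301)
4^16 ≡ 219^2 = 47961 ≡ 102 (mod 301)
4^32 ≡ 102^2 = 10404 ≡ 170 (mod 301)
4^64 ≡ 170^2 = 28900 ≡ 4 (mod 301)
75 = 64 + 8 + 2 + 1 in binary powers of 2.
So 4^75 ≡ 4 · 219 · 16 · 4 ≡ 78 (mod 301).
Squaring chain: 78 → 64; never reaches −1, so base 4 is a Miller–Rabin witness that 301 is composite.

78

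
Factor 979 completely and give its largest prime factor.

89

979 = 11 · 89
89 is prime.
So 979 = 11 · 89; the largest prime factor is 89.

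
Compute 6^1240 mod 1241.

6^1 ≡ 6 (mod 1241)
6^2 ≡ 6^2 = 36 ≡ 36 (mod 1241)
6^4 ≡ 36^2 = 1296 ≡ 55 (mod 1241)
6^8 ≡ 55^2 = 3025 ≡ 543 (mod 1241)
6^16 ≡ 543^2 = 294849 ≡ 732 (mod 1241)
6^32 ≡ 732^2 = 535824 ≡ 953 (mod 1241)
6^64 ≡ 953^2 = 908209 ≡ 1038 (mod 1241)
6^128 ≡ 1038^2 = 1077444 ≡ 256 (mod 1241)
6^256 ≡ 256^2 = 65536 ≡ 1004 (mod 1241)
6^512 ≡ 1004^2 = 1008016 ≡ 324 (mod 1241)
6^1024 ≡ 324^2 = 104976 ≡ 732 (mod 1241)
1240 = 1024 + 128 + 64 + 16 + 8 in binary powers of 2.
So 6^1240 ≡ 732 · 256 · 1038 · 732 · 543 ≡ 951 (mod 1241).
Since 951 ≠ 1, base 6 is a Fermat witness: 1241 is composite.

951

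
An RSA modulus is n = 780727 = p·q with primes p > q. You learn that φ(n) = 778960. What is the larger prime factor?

911

φ(n) = (p−1)(q−1) = n − (p+q) + 1, so p + q = 780727 − 778960 + 1 = 1768.
p and q are the roots of t² − 1768t + 780727 = 0.
Discriminant: 1768² − 4·780727 = 3125824 − 3122908 = 2916; √2916 = 54.
q = (1768 − 54)/2 = 857, p = (1768 + 54)/2 = 911.
Check: 857 · 911 = 780727.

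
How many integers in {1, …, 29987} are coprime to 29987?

29640

Factor: 29987 = 157 · 191.
φ(29987) = (157−1) · (191−1) = 156 · 190 = 29640.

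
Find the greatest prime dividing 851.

851 = 23 · 37
37 is prime.
So 851 = 23 · 37; the largest prime factor is 37.

37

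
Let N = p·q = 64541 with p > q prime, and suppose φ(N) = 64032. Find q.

φ(n) = (p−1)(q−1) = n − (p+q) + 1, so p + q = 64541 − 64032 + 1 = 510.
p and q are the roots of t² − 510t + 64541 = 0.
Discriminant: 510² − 4·64541 = 260100 − 258164 = 1936; √1936 = 44.
q = (510 − 44)/2 = 233, p = (510 + 44)/2 = 277.
Check: 233 · 277 = 64541.

233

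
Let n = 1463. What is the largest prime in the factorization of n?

19

1463 = 7 · 209
209 = 11 · 19
19 is prime.
So 1463 = 7 · 11 · 19; the largest prime factor is 19.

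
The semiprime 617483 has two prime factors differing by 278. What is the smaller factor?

659

Since p = q + 278, we have 617483 = q(q + 278), so q² + 278q − 617483 = 0.
Discriminant: 278² + 4·617483 = 77284 + 2469932 = 2547216; √2547216 = 1596.
q = (−278 + 1596)/2 = 659, and p = q + 278 = 937.
Check: 659 · 937 = 617483.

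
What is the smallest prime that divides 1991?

1991 is odd.
Digit sum 20, not divisible by 3.
Ends in 1: not divisible by 5.
7: 1991 = 7·284 + 3
11: 1991 = 11·181

11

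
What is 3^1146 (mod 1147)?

47

3^1 ≡ 3 (mod 1147)
3^2 ≡ 3^2 = 9 ≡ 9 (mod 1147)
3^4 ≡ 9^2 = 81 ≡ 81 (mod 1147)
3^8 ≡ 81^2 = 6561 ≡ 826 (mod 1147)
3^16 ≡ 826^2 = 682276 ≡ 958 (mod 1147)
3^32 ≡ 958^2 = 917764 ≡ 164 (mod 1147)
3^64 ≡ 164^2 = 26896 ≡ 515 (mod 1147)
3^128 ≡ 515^2 = 265225 ≡ 268 (mod 1147)
3^256 ≡ 268^2 = 71824 ≡ 710 (mod 1147)
3^512 ≡ 710^2 = 504100 ≡ 567 (mod 1147)
3^1024 ≡ 567^2 = 321489 ≡ 329 (mod 1147)
1146 = 1024 + 64 + 32 + 16 + 8 + 2 in binary powers of 2.
So 3^1146 ≡ 329 · 515 · 164 · 958 · 826 · 9 ≡ 47 (mod 1147).
Since 47 ≠ 1, base 3 is a Fermat witness: 1147 is composite.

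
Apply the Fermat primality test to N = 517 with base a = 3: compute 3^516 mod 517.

3^1 ≡ 3 (mod 517)
3^2 ≡ 3^2 = 9 ≡ 9 (mod 517)
3^4 ≡ 9^2 = 81 ≡ 81 (mod 517)
3^8 ≡ 81^2 = 6561 ≡ 357 (mod 517)
3^16 ≡ 357^2 = 127449 ≡ 267 (mod 517)
3^32 ≡ 267^2 = 71289 ≡ 460 (mod 517)
3^64 ≡ 460^2 = 211600 ≡ 147 (mod 517)
3^128 ≡ 147^2 = 21609 ≡ 412 (mod 517)
3^256 ≡ 412^2 = 169744 ≡ 168 (mod 517)
3^512 ≡ 168^2 = 28224 ≡ 306 (mod 517)
516 = 512 + 4 in binary powers of 2.
So 3^516 ≡ 306 · 81 ≡ 487 (mod 517).
Since 487 ≠ 1, base 3 is a Fermat witness: 517 is composite.

487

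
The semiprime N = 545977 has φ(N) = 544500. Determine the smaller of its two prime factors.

φ(n) = (p−1)(q−1) = n − (p+q) + 1, so p + q = 545977 − 544500 + 1 = 1478.
p and q are the roots of t² − 1478t + 545977 = 0.
Discriminant: 1478² − 4·545977 = 2184484 − 2183908 = 576; √576 = 24.
q = (1478 − 24)/2 = 727, p = (1478 + 24)/2 = 751.
Check: 727 · 751 = 545977.

727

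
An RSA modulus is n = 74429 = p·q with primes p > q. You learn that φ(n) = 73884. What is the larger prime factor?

283

φ(n) = (p−1)(q−1) = n − (p+q) + 1, so p + q = 74429 − 73884 + 1 = 546.
p and q are the roots of t² − 546t + 74429 = 0.
Discriminant: 546² − 4·74429 = 298116 − 297716 = 400; √400 = 20.
q = (546 − 20)/2 = 263, p = (546 + 20)/2 = 283.
Check: 263 · 283 = 74429.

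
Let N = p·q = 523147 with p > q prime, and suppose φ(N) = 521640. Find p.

φ(n) = (p−1)(q−1) = n − (p+q) + 1, so p + q = 523147 − 521640 + 1 = 1508.
p and q are the roots of t² − 1508t + 523147 = 0.
Discriminant: 1508² − 4·523147 = 2274064 − 2092588 = 181476; √181476 = 426.
q = (1508 − 426)/2 = 541, p = (1508 + 426)/2 = 967.
Check: 541 · 967 = 523147.

967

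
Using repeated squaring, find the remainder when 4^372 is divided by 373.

1

4^1 ≡ 4 (mod 373)
4^2 ≡ 4^2 = 16 ≡ 16 (mod 373)
4^4 ≡ 16^2 = 256 ≡ 256 (mod 373)
4^8 ≡ 256^2 = 65536 ≡ 261 (mod 373)
4^16 ≡ 261^2 = 68121 ≡ 235 (mod 373)
4^32 ≡ 235^2 = 55225 ≡ 21 (mod 373)
4^64 ≡ 21^2 = 441 ≡ 68 (mod 373)
4^128 ≡ 68^2 = 4624 ≡ 148 (mod 373)
4^256 ≡ 148^2 = 21904 ≡ 270 (mod 373)
372 = 256 + 64 + 32 + 16 + 4 in binary powers of 2.
So 4^372 ≡ 270 · 68 · 21 · 235 · 256 ≡ 1 (mod 373).
Since the result is 1, base 4 gives no evidence that 373 is composite.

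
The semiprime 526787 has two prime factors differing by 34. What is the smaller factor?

709

Since p = q + 34, we have 526787 = q(q + 34), so q² + 34q − 526787 = 0.
Discriminant: 34² + 4·526787 = 1156 + 2107148 = 2108304; √2108304 = 1452.
q = (−34 + 1452)/2 = 709, and p = q + 34 = 743.
Check: 709 · 743 = 526787.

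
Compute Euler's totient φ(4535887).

Factor: 4535887 = 157 · 167 · 173.
φ(4535887) = (157−1) · (167−1) · (173−1) = 156 · 166 · 172 = 4454112.

4454112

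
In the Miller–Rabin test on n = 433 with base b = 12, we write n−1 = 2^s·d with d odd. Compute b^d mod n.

254

433 − 1 = 432 = 2^4 · 27, so d = 27.
12^1 ≡ 12 (mod 433)
12^2 ≡ 12^2 = 144 ≡ 144 (mod 433)
12^4 ≡ 144^2 = 20736 ≡ 385 (mod 433)
12^8 ≡ 385^2 = 148225 ≡ 139 (mod 433)
12^16 ≡ 139^2 = 19321 ≡ 269 (mod 433)
27 = 16 + 8 + 2 + 1 in binary powers of 2.
So 12^27 ≡ 269 · 139 · 144 · 12 ≡ 254 (mod 433).
Squaring chain: 254 → 432 → 1 → 1; reaches −1, so base 12 does not prove 433 composite.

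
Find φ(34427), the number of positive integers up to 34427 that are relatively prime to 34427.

34056

Factor: 34427 = 173 · 199.
φ(34427) = (173−1) · (199−1) = 172 · 198 = 34056.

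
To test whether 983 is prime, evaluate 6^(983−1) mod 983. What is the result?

1

6^1 ≡ 6 (mod 983)
6^2 ≡ 6^2 = 36 ≡ 36 (mod 983)
6^4 ≡ 36^2 = 1296 ≡ 313 (mod 983)
6^8 ≡ 313^2 = 97969 ≡ 652 (mod 983)
6^16 ≡ 652^2 = 425104 ≡ 448 (mod 983)
6^32 ≡ 448^2 = 200704 ≡ 172 (mod 983)
6^64 ≡ 172^2 = 29584 ≡ 94 (mod 983)
6^128 ≡ 94^2 = 8836 ≡ 972 (mod 983)
6^256 ≡ 972^2 = 944784 ≡ 121 (mod 983)
6^512 ≡ 121^2 = 14641 ≡ 879 (mod 983)
982 = 512 + 256 + 128 + 64 + 16 + 4 + 2 in binary powers of 2.
So 6^982 ≡ 879 · 121 · 972 · 94 · 448 · 313 · 36 ≡ 1 (mod 983).
Since the result is 1, base 6 gives no evidence that 983 is composite.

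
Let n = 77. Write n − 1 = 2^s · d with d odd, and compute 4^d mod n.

77 − 1 = 76 = 2^2 · 19, so d = 19.
4^1 ≡ 4 (mod 77)
4^2 ≡ 4^2 = 16 ≡ 16 (mod 77)
4^4 ≡ 16^2 = 256 ≡ 25 (mod 77)
4^8 ≡ 25^2 = 625 ≡ 9 (mod 77)
4^16 ≡ 9^2 = 81 ≡ 4 (mod 77)
19 = 16 + 2 + 1 in binary powers of 2.
So 4^19 ≡ 4 · 16 · 4 ≡ 25 (mod 77).
Squaring chain: 25 → 9; never reaches −1, so base 4 is a Miller–Rabin witness that 77 is composite.

25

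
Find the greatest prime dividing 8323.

8323 = 7 · 1189
1189 = 29 · 41
41 is prime.
So 8323 = 7 · 29 · 41; the largest prime factor is 41.

41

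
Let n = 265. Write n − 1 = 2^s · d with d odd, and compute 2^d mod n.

265 − 1 = 264 = 2^3 · 33, so d = 33.
2^1 ≡ 2 (mod 265)
2^2 ≡ 2^2 = 4 ≡ 4 (mod 265)
2^4 ≡ 4^2 = 16 ≡ 16 (mod 265)
2^8 ≡ 16^2 = 256 ≡ 256 (mod 265)
2^16 ≡ 256^2 = 65536 ≡ 81 (mod 265)
2^32 ≡ 81^2 = 6561 ≡ 201 (mod 265)
33 = 32 + 1 in binary powers of 2.
So 2^33 ≡ 201 · 2 ≡ 137 (mod 265).
Squaring chain: 137 → 219 → 261; never reaches −1, so base 2 is a Miller–Rabin witness that 265 is composite.

137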